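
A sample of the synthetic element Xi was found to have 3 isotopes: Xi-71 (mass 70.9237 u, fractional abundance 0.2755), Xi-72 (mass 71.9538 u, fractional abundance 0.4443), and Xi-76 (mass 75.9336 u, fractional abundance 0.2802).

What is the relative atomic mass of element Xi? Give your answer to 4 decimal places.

72.7851 u

Average mass = Σ (abundance × isotope mass) = 0.2755 × 70.9237 + 0.4443 × 71.9538 + 0.2802 × 75.9336
= 19.53948 + 31.96907 + 21.27659 = 72.78514 u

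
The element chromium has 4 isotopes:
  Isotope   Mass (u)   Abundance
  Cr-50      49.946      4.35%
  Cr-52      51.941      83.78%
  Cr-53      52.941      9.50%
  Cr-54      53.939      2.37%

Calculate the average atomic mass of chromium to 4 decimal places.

51.9966 u

Average mass = Σ (abundance × isotope mass) = 0.0435 × 49.946 + 0.8378 × 51.941 + 0.0950 × 52.941 + 0.0237 × 53.939
= 2.17265 + 43.51617 + 5.02940 + 1.27835 = 51.99657 u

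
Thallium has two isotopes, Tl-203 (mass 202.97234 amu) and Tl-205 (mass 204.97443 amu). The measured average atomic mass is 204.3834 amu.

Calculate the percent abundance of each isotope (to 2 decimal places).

Tl-203: 29.52%, Tl-205: 70.48%

Writing the weighted mean with unknown fraction x of Tl-203:
202.97234·x + 204.97443·(1 − x) = 204.3834
(202.97234 − 204.97443)·x = 204.3834 − 204.97443
x = -0.59103 / -2.00209 = 0.29521 → 29.52% Tl-203, 70.48% Tl-205.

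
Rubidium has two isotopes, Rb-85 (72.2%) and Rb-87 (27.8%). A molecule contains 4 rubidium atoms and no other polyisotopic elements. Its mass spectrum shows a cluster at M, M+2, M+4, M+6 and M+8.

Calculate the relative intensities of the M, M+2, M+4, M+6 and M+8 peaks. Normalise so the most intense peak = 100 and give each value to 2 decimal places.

Each Rb atom is independently Rb-85 (p = 0.722) or Rb-87 (q = 0.278); the cluster is the binomial expansion (p + q)^4.
P(M) = 0.722^4 = 0.271737
P(M+2) = 4 × 0.722^3 × 0.278^1 = 0.418520
P(M+4) = 6 × 0.722^2 × 0.278^2 = 0.241721
P(M+6) = 4 × 0.722^1 × 0.278^3 = 0.062049
P(M+8) = 0.278^4 = 0.005973
The M+2 peak is largest (0.418520); scaling to 100 gives 64.93 : 100.00 : 57.76 : 14.83 : 1.43.

64.93 : 100.00 : 57.76 : 14.83 : 1.43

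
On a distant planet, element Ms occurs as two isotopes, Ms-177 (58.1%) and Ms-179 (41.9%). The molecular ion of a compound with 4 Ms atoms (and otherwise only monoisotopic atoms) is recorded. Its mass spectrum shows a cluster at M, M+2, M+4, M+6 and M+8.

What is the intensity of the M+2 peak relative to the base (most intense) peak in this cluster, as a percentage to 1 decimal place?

92.4%

Term probabilities: M 0.1139, M+2 0.3287, M+4 0.3556, M+6 0.1710, M+8 0.0308. Base peak = M+4.
P(M+4) = C(4,2) × 0.581^2 × 0.419^2 = 6 × 0.337561 × 0.175561 = 0.355575 (base)
P(M+2) = C(4,1) × 0.581^3 × 0.419^1 = 4 × 0.19612294 × 0.4190 = 0.328702
Relative intensity = 0.328702 / 0.355575 × 100 = 92.4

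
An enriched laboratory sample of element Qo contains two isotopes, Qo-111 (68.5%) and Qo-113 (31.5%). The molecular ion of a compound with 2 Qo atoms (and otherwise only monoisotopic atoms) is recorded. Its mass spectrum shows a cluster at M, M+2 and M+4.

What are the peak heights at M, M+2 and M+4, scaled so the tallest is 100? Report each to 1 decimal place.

Expanding (0.685 + 0.315)^2:
P(M) = 0.685^2 = 0.469225
P(M+2) = 2 × 0.685^1 × 0.315^1 = 0.431550
P(M+4) = 0.315^2 = 0.099225
The M peak is largest (0.469225); scaling to 100 gives 100.0 : 92.0 : 21.1.

100.0 : 92.0 : 21.1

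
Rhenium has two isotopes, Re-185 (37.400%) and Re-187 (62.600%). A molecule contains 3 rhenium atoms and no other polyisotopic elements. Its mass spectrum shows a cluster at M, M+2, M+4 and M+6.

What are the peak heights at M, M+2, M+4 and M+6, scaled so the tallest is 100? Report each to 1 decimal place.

11.9 : 59.7 : 100.0 : 55.8

Each Re atom is independently Re-185 (p = 0.37400) or Re-187 (q = 0.62600); the cluster is the binomial expansion (p + q)^3.
P(M) = 0.37400^3 = 0.052314
P(M+2) = 3 × 0.37400^2 × 0.62600^1 = 0.262687
P(M+4) = 3 × 0.37400^1 × 0.62600^2 = 0.439685
P(M+6) = 0.62600^3 = 0.245314
The M+4 peak is largest (0.439685); scaling to 100 gives 11.9 : 59.7 : 100.0 : 55.8.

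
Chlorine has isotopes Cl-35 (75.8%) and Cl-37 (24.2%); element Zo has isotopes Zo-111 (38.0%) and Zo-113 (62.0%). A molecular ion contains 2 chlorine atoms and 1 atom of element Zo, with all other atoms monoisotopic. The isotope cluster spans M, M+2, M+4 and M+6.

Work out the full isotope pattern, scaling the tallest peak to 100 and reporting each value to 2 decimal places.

44.05 : 100.00 : 50.38 : 7.33

Chlorine pattern (n=2): 0.574564 : 0.366872 : 0.058564
Element Zo pattern (n=1): 0.3800 : 0.6200
Convolve the two distributions (both contribute in 2-u steps):
  M: 0.574564×0.3800 = 0.218334
  M+2: 0.574564×0.6200 + 0.366872×0.3800 = 0.495641
  M+4: 0.366872×0.6200 + 0.058564×0.3800 = 0.249715
  M+6: 0.058564×0.6200 = 0.036310
Scale to base peak (0.495641) = 100: 44.05 : 100.00 : 50.38 : 7.33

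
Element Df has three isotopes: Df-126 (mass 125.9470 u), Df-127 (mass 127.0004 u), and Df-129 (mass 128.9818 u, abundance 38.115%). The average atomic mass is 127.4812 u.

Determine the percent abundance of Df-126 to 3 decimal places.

26.050%

Let x and y be the fractions of Df-126 and Df-127. Then x + y = 1 − 0.38115 = 0.61885 and 125.9470x + 127.0004y = 127.4812 − 0.38115×128.9818 = 78.31978693.
Substituting: 125.9470x + 127.0004(0.61885 − x) = 78.31978693
(125.9470 − 127.0004)x = -0.27441061  ⇒  x = 0.26050, y = 0.35835
Df-126: 26.050%, Df-127: 35.835%.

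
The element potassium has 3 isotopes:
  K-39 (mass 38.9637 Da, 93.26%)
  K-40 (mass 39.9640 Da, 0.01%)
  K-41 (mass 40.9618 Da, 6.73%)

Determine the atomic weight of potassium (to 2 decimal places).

39.10 Da

Average mass = Σ (abundance × isotope mass) = 0.9326 × 38.9637 + 0.0001 × 39.9640 + 0.0673 × 40.9618
= 36.33755 + 0.00400 + 2.75673 = 39.09828 Da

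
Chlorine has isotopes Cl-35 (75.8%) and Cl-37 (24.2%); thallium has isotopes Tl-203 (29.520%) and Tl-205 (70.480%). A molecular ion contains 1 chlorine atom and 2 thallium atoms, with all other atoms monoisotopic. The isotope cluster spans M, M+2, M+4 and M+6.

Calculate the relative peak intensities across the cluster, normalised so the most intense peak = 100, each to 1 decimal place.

Chlorine pattern (n=1): 0.7580 : 0.2420
Thallium pattern (n=2): 0.08714304 : 0.41611392 : 0.49674304
Convolve the two distributions (both contribute in 2-u steps):
  M: 0.7580×0.08714304 = 0.066054
  M+2: 0.7580×0.41611392 + 0.2420×0.08714304 = 0.336503
  M+4: 0.7580×0.49674304 + 0.2420×0.41611392 = 0.477231
  M+6: 0.2420×0.49674304 = 0.120212
Scale to base peak (0.477231) = 100: 13.8 : 70.5 : 100.0 : 25.2

13.8 : 70.5 : 100.0 : 25.2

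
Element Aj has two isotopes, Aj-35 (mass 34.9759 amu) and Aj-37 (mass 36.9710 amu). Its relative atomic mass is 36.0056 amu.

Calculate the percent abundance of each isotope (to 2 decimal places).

Writing the weighted mean with unknown fraction x of Aj-35:
34.9759·x + 36.9710·(1 − x) = 36.0056
(34.9759 − 36.9710)·x = 36.0056 − 36.9710
x = -0.9654 / -1.9951 = 0.48389 → 48.39% Aj-35, 51.61% Aj-37.

Aj-35: 48.39%, Aj-37: 51.61%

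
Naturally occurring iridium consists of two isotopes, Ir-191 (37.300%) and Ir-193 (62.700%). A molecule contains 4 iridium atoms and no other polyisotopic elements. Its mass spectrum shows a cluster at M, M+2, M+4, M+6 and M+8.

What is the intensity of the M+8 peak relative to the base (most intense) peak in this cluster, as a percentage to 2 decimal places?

42.02%

Term probabilities: M 0.0194, M+2 0.1302, M+4 0.3282, M+6 0.3678, M+8 0.1546. Base peak = M+6.
P(M+6) = C(4,3) × 0.37300^1 × 0.62700^3 = 4 × 0.3730 × 0.24649188 = 0.367766 (base)
P(M+8) = C(4,4) × 0.37300^0 × 0.62700^4 = 1 × 1.0000 × 0.15455041 = 0.154550
Relative intensity = 0.154550 / 0.367766 × 100 = 42.02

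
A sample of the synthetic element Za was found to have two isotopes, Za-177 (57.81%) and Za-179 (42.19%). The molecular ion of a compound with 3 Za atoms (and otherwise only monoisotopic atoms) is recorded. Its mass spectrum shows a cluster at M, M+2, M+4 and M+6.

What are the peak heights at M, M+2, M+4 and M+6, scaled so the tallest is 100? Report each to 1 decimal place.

45.7 : 100.0 : 73.0 : 17.8

Expanding (0.5781 + 0.4219)^3:
P(M) = 0.5781^3 = 0.193201
P(M+2) = 3 × 0.5781^2 × 0.4219^1 = 0.422996
P(M+4) = 3 × 0.5781^1 × 0.4219^2 = 0.308705
P(M+6) = 0.4219^3 = 0.075098
The M+2 peak is largest (0.422996); scaling to 100 gives 45.7 : 100.0 : 73.0 : 17.8.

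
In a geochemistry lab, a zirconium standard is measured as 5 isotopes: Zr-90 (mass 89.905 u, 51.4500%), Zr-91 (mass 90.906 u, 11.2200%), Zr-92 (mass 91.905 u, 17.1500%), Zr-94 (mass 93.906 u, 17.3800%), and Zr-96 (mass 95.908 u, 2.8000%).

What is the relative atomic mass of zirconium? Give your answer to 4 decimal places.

91.2238 u

The abundance-weighted mean is 0.514500 × 89.905 + 0.112200 × 90.906 + 0.171500 × 91.905 + 0.173800 × 93.906 + 0.028000 × 95.908
= 46.25612 + 10.19965 + 15.76171 + 16.32086 + 2.68542 = 91.22376 u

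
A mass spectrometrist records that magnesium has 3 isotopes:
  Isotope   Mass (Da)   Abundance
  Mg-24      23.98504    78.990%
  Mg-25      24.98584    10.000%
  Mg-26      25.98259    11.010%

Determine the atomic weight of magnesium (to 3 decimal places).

The abundance-weighted mean is 0.78990 × 23.98504 + 0.10000 × 24.98584 + 0.11010 × 25.98259
= 18.945783 + 2.498584 + 2.860683 = 24.305050 Da

24.305 Da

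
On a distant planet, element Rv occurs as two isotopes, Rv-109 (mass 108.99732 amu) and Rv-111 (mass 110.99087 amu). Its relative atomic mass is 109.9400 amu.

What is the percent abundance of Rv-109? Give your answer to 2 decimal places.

Let x be the fractional abundance of Rv-109; then Rv-111 has abundance 1 − x.
108.99732·x + 110.99087·(1 − x) = 109.9400
(108.99732 − 110.99087)·x = 109.9400 − 110.99087
x = -1.05087 / -1.99355 = 0.52714 → 52.71% Rv-109, 47.29% Rv-111.

52.71%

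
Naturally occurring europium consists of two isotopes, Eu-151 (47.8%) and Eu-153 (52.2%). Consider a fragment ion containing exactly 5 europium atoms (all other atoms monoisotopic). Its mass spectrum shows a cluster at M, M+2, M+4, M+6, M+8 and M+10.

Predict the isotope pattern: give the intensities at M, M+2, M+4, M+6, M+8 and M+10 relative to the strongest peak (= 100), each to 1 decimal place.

7.7 : 41.9 : 91.6 : 100.0 : 54.6 : 11.9

Each Eu atom is independently Eu-151 (p = 0.478) or Eu-153 (q = 0.522); the cluster is the binomial expansion (p + q)^5.
P(M) = 0.478^5 = 0.024954
P(M+2) = 5 × 0.478^4 × 0.522^1 = 0.136255
P(M+4) = 10 × 0.478^3 × 0.522^2 = 0.297594
P(M+6) = 10 × 0.478^2 × 0.522^3 = 0.324988
P(M+8) = 5 × 0.478^1 × 0.522^4 = 0.177452
P(M+10) = 0.522^5 = 0.038757
The M+6 peak is largest (0.324988); scaling to 100 gives 7.7 : 41.9 : 91.6 : 100.0 : 54.6 : 11.9.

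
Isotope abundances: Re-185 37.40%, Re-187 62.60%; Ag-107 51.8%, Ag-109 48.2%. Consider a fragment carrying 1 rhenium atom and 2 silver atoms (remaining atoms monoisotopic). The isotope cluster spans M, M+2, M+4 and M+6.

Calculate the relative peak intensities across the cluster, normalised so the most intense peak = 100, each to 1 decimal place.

25.1 : 88.8 : 100.0 : 36.4

Rhenium pattern (n=1): 0.3740 : 0.6260
Silver pattern (n=2): 0.268324 : 0.499352 : 0.232324
Convolve the two distributions (both contribute in 2-u steps):
  M: 0.3740×0.268324 = 0.100353
  M+2: 0.3740×0.499352 + 0.6260×0.268324 = 0.354728
  M+4: 0.3740×0.232324 + 0.6260×0.499352 = 0.399484
  M+6: 0.6260×0.232324 = 0.145435
Scale to base peak (0.399484) = 100: 25.1 : 88.8 : 100.0 : 36.4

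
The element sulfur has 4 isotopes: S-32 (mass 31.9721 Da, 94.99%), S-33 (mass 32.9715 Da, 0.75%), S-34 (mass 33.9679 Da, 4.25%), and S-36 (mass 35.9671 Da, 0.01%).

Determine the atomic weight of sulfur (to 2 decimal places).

The abundance-weighted mean is 0.9499 × 31.9721 + 0.0075 × 32.9715 + 0.0425 × 33.9679 + 0.0001 × 35.9671
= 30.37030 + 0.24729 + 1.44364 + 0.00360 = 32.06483 Da

32.06 Da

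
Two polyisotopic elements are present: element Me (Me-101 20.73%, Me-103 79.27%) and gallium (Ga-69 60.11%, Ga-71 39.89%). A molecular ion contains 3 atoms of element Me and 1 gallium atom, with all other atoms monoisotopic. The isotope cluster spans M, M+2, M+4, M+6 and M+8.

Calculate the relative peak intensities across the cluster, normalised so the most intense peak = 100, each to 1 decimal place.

Element Me pattern (n=3): 0.00890836 : 0.10219478 : 0.39078535 : 0.49811151
Gallium pattern (n=1): 0.6011 : 0.3989
Convolve the two distributions (both contribute in 2-u steps):
  M: 0.00890836×0.6011 = 0.005355
  M+2: 0.00890836×0.3989 + 0.10219478×0.6011 = 0.064983
  M+4: 0.10219478×0.3989 + 0.39078535×0.6011 = 0.275667
  M+6: 0.39078535×0.3989 + 0.49811151×0.6011 = 0.455299
  M+8: 0.49811151×0.3989 = 0.198697
Scale to base peak (0.455299) = 100: 1.2 : 14.3 : 60.5 : 100.0 : 43.6

1.2 : 14.3 : 60.5 : 100.0 : 43.6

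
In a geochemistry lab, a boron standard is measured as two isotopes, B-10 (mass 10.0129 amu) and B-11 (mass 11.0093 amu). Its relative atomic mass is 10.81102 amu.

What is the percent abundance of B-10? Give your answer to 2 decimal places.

19.90%

With x = fraction of B-10 (so B-11 is 1 − x):
10.0129·x + 11.0093·(1 − x) = 10.81102
(10.0129 − 11.0093)·x = 10.81102 − 11.0093
x = -0.19828 / -0.9964 = 0.19900 → 19.90% B-10, 80.10% B-11.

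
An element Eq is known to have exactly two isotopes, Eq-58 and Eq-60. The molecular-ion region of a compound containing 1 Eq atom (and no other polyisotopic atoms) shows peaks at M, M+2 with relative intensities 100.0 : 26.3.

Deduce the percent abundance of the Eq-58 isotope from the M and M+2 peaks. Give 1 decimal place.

79.2%

Write p for the Eq-58 fraction. I(M+2)/I(M) = [C(1,1)·p^0·(1−p)] / p^1 = 1·(1−p)/p = 26.3/100.0 = 0.2630
(1−p)/p = 0.2630/1 = 0.2630  ⇒  p = 1/(1 + 0.2630) = 0.7918
Eq-58: 79.2%, Eq-60: 20.8%.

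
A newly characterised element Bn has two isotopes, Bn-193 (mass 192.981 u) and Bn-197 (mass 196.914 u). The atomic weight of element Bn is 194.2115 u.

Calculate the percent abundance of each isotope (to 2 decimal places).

Bn-193: 68.71%, Bn-197: 31.29%

Let x be the fractional abundance of Bn-193; then Bn-197 has abundance 1 − x.
192.981·x + 196.914·(1 − x) = 194.2115
(192.981 − 196.914)·x = 194.2115 − 196.914
x = -2.7025 / -3.933 = 0.68713 → 68.71% Bn-193, 31.29% Bn-197.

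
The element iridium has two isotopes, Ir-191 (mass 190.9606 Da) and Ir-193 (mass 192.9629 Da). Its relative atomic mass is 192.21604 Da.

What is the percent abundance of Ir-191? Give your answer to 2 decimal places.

37.30%

Let x be the fractional abundance of Ir-191; then Ir-193 has abundance 1 − x.
190.9606·x + 192.9629·(1 − x) = 192.21604
(190.9606 − 192.9629)·x = 192.21604 − 192.9629
x = -0.74686 / -2.0023 = 0.37300 → 37.30% Ir-191, 62.70% Ir-193.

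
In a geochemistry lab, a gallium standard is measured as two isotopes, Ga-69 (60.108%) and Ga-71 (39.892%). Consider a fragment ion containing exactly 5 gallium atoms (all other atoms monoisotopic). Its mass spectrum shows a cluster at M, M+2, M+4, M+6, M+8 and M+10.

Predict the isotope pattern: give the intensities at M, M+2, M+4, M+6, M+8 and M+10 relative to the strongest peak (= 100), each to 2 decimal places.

22.70 : 75.34 : 100.00 : 66.37 : 22.02 : 2.92

Expanding (0.60108 + 0.39892)^5:
P(M) = 0.60108^5 = 0.078462
P(M+2) = 5 × 0.60108^4 × 0.39892^1 = 0.260366
P(M+4) = 10 × 0.60108^3 × 0.39892^2 = 0.345596
P(M+6) = 10 × 0.60108^2 × 0.39892^3 = 0.229362
P(M+8) = 5 × 0.60108^1 × 0.39892^4 = 0.076111
P(M+10) = 0.39892^5 = 0.010103
The M+4 peak is largest (0.345596); scaling to 100 gives 22.70 : 75.34 : 100.00 : 66.37 : 22.02 : 2.92.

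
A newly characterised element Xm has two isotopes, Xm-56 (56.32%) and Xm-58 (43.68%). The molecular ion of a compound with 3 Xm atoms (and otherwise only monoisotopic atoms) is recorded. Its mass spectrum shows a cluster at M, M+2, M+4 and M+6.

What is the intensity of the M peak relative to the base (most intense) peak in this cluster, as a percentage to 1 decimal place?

43.0%

(0.5632 + 0.4368)^3 gives M 0.1786, M+2 0.4157, M+4 0.3224, M+6 0.0833; the largest is M+2.
P(M+2) = C(3,1) × 0.5632^2 × 0.4368^1 = 3 × 0.31719424 × 0.4368 = 0.415651 (base)
P(M) = C(3,0) × 0.5632^3 × 0.4368^0 = 1 × 0.1786438 × 1.0000 = 0.178644
Relative intensity = 0.178644 / 0.415651 × 100 = 43.0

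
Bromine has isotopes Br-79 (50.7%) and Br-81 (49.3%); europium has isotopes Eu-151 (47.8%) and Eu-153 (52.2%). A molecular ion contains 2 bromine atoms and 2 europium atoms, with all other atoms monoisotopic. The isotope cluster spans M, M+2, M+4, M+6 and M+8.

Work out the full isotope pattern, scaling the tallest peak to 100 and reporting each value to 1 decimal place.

15.7 : 64.7 : 100.0 : 68.7 : 17.7

Bromine pattern (n=2): 0.257049 : 0.499902 : 0.243049
Europium pattern (n=2): 0.228484 : 0.499032 : 0.272484
Convolve the two distributions (both contribute in 2-u steps):
  M: 0.257049×0.228484 = 0.058732
  M+2: 0.257049×0.499032 + 0.499902×0.228484 = 0.242495
  M+4: 0.257049×0.272484 + 0.499902×0.499032 + 0.243049×0.228484 = 0.375042
  M+6: 0.499902×0.272484 + 0.243049×0.499032 = 0.257505
  M+8: 0.243049×0.272484 = 0.066227
Scale to base peak (0.375042) = 100: 15.7 : 64.7 : 100.0 : 68.7 : 17.7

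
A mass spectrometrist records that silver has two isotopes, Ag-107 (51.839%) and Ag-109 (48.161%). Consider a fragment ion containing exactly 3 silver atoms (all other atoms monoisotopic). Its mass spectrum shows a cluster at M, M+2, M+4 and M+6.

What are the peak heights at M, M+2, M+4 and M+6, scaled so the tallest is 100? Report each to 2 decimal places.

Expanding (0.51839 + 0.48161)^3:
P(M) = 0.51839^3 = 0.139306
P(M+2) = 3 × 0.51839^2 × 0.48161^1 = 0.388267
P(M+4) = 3 × 0.51839^1 × 0.48161^2 = 0.360719
P(M+6) = 0.48161^3 = 0.111709
The M+2 peak is largest (0.388267); scaling to 100 gives 35.88 : 100.00 : 92.90 : 28.77.

35.88 : 100.00 : 92.90 : 28.77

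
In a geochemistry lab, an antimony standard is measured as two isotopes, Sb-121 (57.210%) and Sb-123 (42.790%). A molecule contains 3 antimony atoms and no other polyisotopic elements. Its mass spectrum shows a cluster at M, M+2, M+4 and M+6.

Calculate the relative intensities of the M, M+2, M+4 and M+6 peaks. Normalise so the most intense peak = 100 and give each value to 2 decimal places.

44.57 : 100.00 : 74.79 : 18.65

The 3 Sb atoms are independent, so intensities follow the terms of (0.57210 + 0.42790)^3.
P(M) = 0.57210^3 = 0.187247
P(M+2) = 3 × 0.57210^2 × 0.42790^1 = 0.420153
P(M+4) = 3 × 0.57210^1 × 0.42790^2 = 0.314252
P(M+6) = 0.42790^3 = 0.078348
The M+2 peak is largest (0.420153); scaling to 100 gives 44.57 : 100.00 : 74.79 : 18.65.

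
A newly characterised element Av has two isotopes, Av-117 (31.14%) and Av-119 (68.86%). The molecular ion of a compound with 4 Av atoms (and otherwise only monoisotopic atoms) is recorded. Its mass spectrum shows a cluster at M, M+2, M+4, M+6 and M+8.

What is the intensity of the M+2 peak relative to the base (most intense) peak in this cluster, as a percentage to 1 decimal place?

20.5%

Term probabilities: M 0.0094, M+2 0.0832, M+4 0.2759, M+6 0.4067, M+8 0.2248. Base peak = M+6.
P(M+6) = C(4,3) × 0.3114^1 × 0.6886^3 = 4 × 0.3114 × 0.32651343 = 0.406705 (base)
P(M+2) = C(4,1) × 0.3114^3 × 0.6886^1 = 4 × 0.03019645 × 0.6886 = 0.083173
Relative intensity = 0.083173 / 0.406705 × 100 = 20.5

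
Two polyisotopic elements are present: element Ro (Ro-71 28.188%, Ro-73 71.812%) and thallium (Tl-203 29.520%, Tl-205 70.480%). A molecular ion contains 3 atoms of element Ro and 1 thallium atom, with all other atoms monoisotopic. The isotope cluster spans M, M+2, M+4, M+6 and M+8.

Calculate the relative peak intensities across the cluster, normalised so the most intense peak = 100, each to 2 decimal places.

1.59 : 15.92 : 59.85 : 100.00 : 62.64

Element Ro pattern (n=3): 0.02239715 : 0.17117755 : 0.43609345 : 0.37033185
Thallium pattern (n=1): 0.2952 : 0.7048
Convolve the two distributions (both contribute in 2-u steps):
  M: 0.02239715×0.2952 = 0.006612
  M+2: 0.02239715×0.7048 + 0.17117755×0.2952 = 0.066317
  M+4: 0.17117755×0.7048 + 0.43609345×0.2952 = 0.249381
  M+6: 0.43609345×0.7048 + 0.37033185×0.2952 = 0.416681
  M+8: 0.37033185×0.7048 = 0.261010
Scale to base peak (0.416681) = 100: 1.59 : 15.92 : 59.85 : 100.00 : 62.64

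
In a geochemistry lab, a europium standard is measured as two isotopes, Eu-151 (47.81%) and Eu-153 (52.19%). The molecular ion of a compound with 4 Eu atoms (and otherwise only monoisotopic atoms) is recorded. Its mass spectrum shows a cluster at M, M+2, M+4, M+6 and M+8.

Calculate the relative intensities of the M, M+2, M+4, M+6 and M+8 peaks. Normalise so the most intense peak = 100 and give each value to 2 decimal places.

13.99 : 61.07 : 100.00 : 72.77 : 19.86

The 4 Eu atoms are independent, so intensities follow the terms of (0.4781 + 0.5219)^4.
P(M) = 0.4781^4 = 0.052249
P(M+2) = 4 × 0.4781^3 × 0.5219^1 = 0.228141
P(M+4) = 6 × 0.4781^2 × 0.5219^2 = 0.373563
P(M+6) = 4 × 0.4781^1 × 0.5219^3 = 0.271857
P(M+8) = 0.5219^4 = 0.074191
The M+4 peak is largest (0.373563); scaling to 100 gives 13.99 : 61.07 : 100.00 : 72.77 : 19.86.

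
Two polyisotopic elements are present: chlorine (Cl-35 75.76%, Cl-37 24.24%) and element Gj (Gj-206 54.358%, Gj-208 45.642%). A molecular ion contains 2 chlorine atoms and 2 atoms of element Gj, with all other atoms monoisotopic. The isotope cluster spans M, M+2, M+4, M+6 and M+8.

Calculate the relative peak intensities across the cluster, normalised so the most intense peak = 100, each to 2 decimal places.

43.12 : 100.00 : 81.15 : 26.87 : 3.11

Chlorine pattern (n=2): 0.57395776 : 0.36728448 : 0.05875776
Element Gj pattern (n=2): 0.29547922 : 0.49620157 : 0.20831922
Convolve the two distributions (both contribute in 2-u steps):
  M: 0.57395776×0.29547922 = 0.169593
  M+2: 0.57395776×0.49620157 + 0.36728448×0.29547922 = 0.393324
  M+4: 0.57395776×0.20831922 + 0.36728448×0.49620157 + 0.05875776×0.29547922 = 0.319175
  M+6: 0.36728448×0.20831922 + 0.05875776×0.49620157 = 0.105668
  M+8: 0.05875776×0.20831922 = 0.012240
Scale to base peak (0.393324) = 100: 43.12 : 100.00 : 81.15 : 26.87 : 3.11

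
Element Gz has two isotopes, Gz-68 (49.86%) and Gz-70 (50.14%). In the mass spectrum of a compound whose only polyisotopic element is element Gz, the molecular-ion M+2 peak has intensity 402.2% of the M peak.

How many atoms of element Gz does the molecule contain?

For n independent Gz atoms, I(M+2)/I(M) = n · (abundance Gz-70) / (abundance Gz-68) = n · 0.5014/0.4986.
n = 4.022 × 0.4986/0.5014 = 4.00 ≈ 4

4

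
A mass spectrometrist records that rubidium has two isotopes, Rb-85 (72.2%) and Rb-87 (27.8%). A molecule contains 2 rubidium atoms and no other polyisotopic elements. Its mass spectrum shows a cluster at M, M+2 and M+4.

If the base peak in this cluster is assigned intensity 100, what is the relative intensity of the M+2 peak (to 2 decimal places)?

77.01

(0.722 + 0.278)^2 gives M 0.5213, M+2 0.4014, M+4 0.0773; the largest is M.
P(M) = C(2,0) × 0.722^2 × 0.278^0 = 1 × 0.521284 × 1.0000 = 0.521284 (base)
P(M+2) = C(2,1) × 0.722^1 × 0.278^1 = 2 × 0.7220 × 0.2780 = 0.401432
Relative intensity = 0.401432 / 0.521284 × 100 = 77.01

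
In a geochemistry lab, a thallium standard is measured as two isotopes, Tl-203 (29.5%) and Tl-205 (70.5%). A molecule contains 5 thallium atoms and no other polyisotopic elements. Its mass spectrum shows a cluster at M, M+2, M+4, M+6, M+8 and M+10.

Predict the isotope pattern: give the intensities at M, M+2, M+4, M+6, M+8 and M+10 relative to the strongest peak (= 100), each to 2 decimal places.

Each Tl atom is independently Tl-203 (p = 0.295) or Tl-205 (q = 0.705); the cluster is the binomial expansion (p + q)^5.
P(M) = 0.295^5 = 0.002234
P(M+2) = 5 × 0.295^4 × 0.705^1 = 0.026696
P(M+4) = 10 × 0.295^3 × 0.705^2 = 0.127598
P(M+6) = 10 × 0.295^2 × 0.705^3 = 0.304938
P(M+8) = 5 × 0.295^1 × 0.705^4 = 0.364375
P(M+10) = 0.705^5 = 0.174159
The M+8 peak is largest (0.364375); scaling to 100 gives 0.61 : 7.33 : 35.02 : 83.69 : 100.00 : 47.80.

0.61 : 7.33 : 35.02 : 83.69 : 100.00 : 47.80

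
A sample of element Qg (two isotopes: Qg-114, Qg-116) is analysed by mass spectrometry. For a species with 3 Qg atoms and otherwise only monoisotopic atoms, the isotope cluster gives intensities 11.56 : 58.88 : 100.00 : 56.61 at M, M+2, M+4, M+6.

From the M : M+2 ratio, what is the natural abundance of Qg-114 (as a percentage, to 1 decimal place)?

37.1%

Write p for the Qg-114 fraction. I(M+2)/I(M) = [C(3,1)·p^2·(1−p)] / p^3 = 3·(1−p)/p = 58.88/11.56 = 5.0934
(1−p)/p = 5.0934/3 = 1.6978  ⇒  p = 1/(1 + 1.6978) = 0.3707
Qg-114: 37.1%, Qg-116: 62.9%.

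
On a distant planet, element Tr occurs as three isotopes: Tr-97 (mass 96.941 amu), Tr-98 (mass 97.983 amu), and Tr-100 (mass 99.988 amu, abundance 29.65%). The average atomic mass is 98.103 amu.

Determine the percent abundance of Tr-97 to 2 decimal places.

45.54%

Let x and y be the fractions of Tr-97 and Tr-98. Then x + y = 1 − 0.2965 = 0.7035 and 96.941x + 97.983y = 98.103 − 0.2965×99.988 = 68.456558.
Substituting: 96.941x + 97.983(0.7035 − x) = 68.456558
(96.941 − 97.983)x = -0.4744825  ⇒  x = 0.45536, y = 0.24814
Tr-97: 45.54%, Tr-98: 24.81%.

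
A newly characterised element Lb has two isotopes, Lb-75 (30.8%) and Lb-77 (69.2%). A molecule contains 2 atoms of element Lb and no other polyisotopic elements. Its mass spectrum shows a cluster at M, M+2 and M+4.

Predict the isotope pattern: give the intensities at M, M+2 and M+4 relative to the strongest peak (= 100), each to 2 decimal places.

Each Lb atom is independently Lb-75 (p = 0.308) or Lb-77 (q = 0.692); the cluster is the binomial expansion (p + q)^2.
P(M) = 0.308^2 = 0.094864
P(M+2) = 2 × 0.308^1 × 0.692^1 = 0.426272
P(M+4) = 0.692^2 = 0.478864
The M+4 peak is largest (0.478864); scaling to 100 gives 19.81 : 89.02 : 100.00.

19.81 : 89.02 : 100.00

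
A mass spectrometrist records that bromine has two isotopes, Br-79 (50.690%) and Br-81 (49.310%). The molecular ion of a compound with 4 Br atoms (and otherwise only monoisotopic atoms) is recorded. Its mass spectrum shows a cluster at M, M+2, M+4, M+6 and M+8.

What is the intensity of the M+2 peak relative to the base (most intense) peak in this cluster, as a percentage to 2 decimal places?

68.53%

Term probabilities: M 0.0660, M+2 0.2569, M+4 0.3749, M+6 0.2431, M+8 0.0591. Base peak = M+4.
P(M+4) = C(4,2) × 0.50690^2 × 0.49310^2 = 6 × 0.25694761 × 0.24314761 = 0.374857 (base)
P(M+2) = C(4,1) × 0.50690^3 × 0.49310^1 = 4 × 0.13024674 × 0.4931 = 0.256899
Relative intensity = 0.256899 / 0.374857 × 100 = 68.53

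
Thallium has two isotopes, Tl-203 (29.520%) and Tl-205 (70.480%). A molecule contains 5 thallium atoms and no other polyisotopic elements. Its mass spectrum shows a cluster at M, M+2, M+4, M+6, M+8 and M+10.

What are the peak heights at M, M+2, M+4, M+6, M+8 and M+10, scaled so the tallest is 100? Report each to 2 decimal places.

Each Tl atom is independently Tl-203 (p = 0.29520) or Tl-205 (q = 0.70480); the cluster is the binomial expansion (p + q)^5.
P(M) = 0.29520^5 = 0.002242
P(M+2) = 5 × 0.29520^4 × 0.70480^1 = 0.026761
P(M+4) = 10 × 0.29520^3 × 0.70480^2 = 0.127785
P(M+6) = 10 × 0.29520^2 × 0.70480^3 = 0.305092
P(M+8) = 5 × 0.29520^1 × 0.70480^4 = 0.364208
P(M+10) = 0.70480^5 = 0.173912
The M+8 peak is largest (0.364208); scaling to 100 gives 0.62 : 7.35 : 35.09 : 83.77 : 100.00 : 47.75.

0.62 : 7.35 : 35.09 : 83.77 : 100.00 : 47.75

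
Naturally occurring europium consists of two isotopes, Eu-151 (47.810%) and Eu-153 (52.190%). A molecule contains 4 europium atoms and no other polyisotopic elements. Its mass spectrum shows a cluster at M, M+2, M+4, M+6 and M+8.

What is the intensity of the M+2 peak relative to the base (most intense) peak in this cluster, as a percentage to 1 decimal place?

Term probabilities: M 0.0522, M+2 0.2281, M+4 0.3736, M+6 0.2719, M+8 0.0742. Base peak = M+4.
P(M+4) = C(4,2) × 0.47810^2 × 0.52190^2 = 6 × 0.22857961 × 0.27237961 = 0.373563 (base)
P(M+2) = C(4,1) × 0.47810^3 × 0.52190^1 = 4 × 0.10928391 × 0.5219 = 0.228141
Relative intensity = 0.228141 / 0.373563 × 100 = 61.1

61.1%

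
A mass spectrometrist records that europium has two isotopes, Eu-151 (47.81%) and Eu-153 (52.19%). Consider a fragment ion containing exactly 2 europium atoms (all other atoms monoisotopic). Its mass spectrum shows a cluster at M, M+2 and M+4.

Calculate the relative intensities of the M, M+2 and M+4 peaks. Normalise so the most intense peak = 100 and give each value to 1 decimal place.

45.8 : 100.0 : 54.6

Each Eu atom is independently Eu-151 (p = 0.4781) or Eu-153 (q = 0.5219); the cluster is the binomial expansion (p + q)^2.
P(M) = 0.4781^2 = 0.228580
P(M+2) = 2 × 0.4781^1 × 0.5219^1 = 0.499041
P(M+4) = 0.5219^2 = 0.272380
The M+2 peak is largest (0.499041); scaling to 100 gives 45.8 : 100.0 : 54.6.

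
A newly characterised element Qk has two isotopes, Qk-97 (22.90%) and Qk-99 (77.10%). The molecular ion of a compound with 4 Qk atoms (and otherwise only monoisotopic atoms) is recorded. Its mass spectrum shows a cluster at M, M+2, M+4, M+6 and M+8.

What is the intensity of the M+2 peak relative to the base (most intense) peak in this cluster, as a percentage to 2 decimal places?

Term probabilities: M 0.0028, M+2 0.0370, M+4 0.1870, M+6 0.4198, M+8 0.3534. Base peak = M+6.
P(M+6) = C(4,3) × 0.2290^1 × 0.7710^3 = 4 × 0.2290 × 0.45831401 = 0.419816 (base)
P(M+2) = C(4,1) × 0.2290^3 × 0.7710^1 = 4 × 0.01200899 × 0.7710 = 0.037036
Relative intensity = 0.037036 / 0.419816 × 100 = 8.82

8.82%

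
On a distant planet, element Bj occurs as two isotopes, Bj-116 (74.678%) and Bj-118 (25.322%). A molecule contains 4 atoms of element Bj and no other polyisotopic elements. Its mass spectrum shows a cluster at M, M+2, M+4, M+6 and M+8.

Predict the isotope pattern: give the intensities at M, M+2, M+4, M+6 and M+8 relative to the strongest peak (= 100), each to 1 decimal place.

The 4 Bj atoms are independent, so intensities follow the terms of (0.74678 + 0.25322)^4.
P(M) = 0.74678^4 = 0.311007
P(M+2) = 4 × 0.74678^3 × 0.25322^1 = 0.421829
P(M+4) = 6 × 0.74678^2 × 0.25322^2 = 0.214552
P(M+6) = 4 × 0.74678^1 × 0.25322^3 = 0.048501
P(M+8) = 0.25322^4 = 0.004111
The M+2 peak is largest (0.421829); scaling to 100 gives 73.7 : 100.0 : 50.9 : 11.5 : 1.0.

73.7 : 100.0 : 50.9 : 11.5 : 1.0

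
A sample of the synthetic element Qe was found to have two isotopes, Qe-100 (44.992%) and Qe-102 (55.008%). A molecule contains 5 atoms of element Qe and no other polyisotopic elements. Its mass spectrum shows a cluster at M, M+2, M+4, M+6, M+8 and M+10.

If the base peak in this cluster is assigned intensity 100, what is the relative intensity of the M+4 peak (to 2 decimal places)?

(0.44992 + 0.55008)^5 gives M 0.0184, M+2 0.1127, M+4 0.2756, M+6 0.3369, M+8 0.2060, M+10 0.0504; the largest is M+6.
P(M+6) = C(5,3) × 0.44992^2 × 0.55008^3 = 10 × 0.20242801 × 0.16644761 = 0.336937 (base)
P(M+4) = C(5,2) × 0.44992^3 × 0.55008^2 = 10 × 0.09107641 × 0.30258801 = 0.275586
Relative intensity = 0.275586 / 0.336937 × 100 = 81.79

81.79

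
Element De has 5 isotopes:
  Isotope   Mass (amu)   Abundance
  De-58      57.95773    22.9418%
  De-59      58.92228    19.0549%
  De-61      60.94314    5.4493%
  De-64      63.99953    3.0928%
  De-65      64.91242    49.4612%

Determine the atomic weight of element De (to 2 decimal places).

61.93 amu

Average mass = Σ (abundance × isotope mass) = 0.229418 × 57.95773 + 0.190549 × 58.92228 + 0.054493 × 60.94314 + 0.030928 × 63.99953 + 0.494612 × 64.91242
= 13.296547 + 11.227582 + 3.320975 + 1.979377 + 32.106462 = 61.930943 amu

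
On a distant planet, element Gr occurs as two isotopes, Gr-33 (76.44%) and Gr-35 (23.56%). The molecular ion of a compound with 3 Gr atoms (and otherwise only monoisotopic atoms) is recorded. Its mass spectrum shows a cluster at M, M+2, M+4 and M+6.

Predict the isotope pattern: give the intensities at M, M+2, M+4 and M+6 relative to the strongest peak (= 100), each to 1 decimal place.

100.0 : 92.5 : 28.5 : 2.9

The 3 Gr atoms are independent, so intensities follow the terms of (0.7644 + 0.2356)^3.
P(M) = 0.7644^3 = 0.446645
P(M+2) = 3 × 0.7644^2 × 0.2356^1 = 0.412988
P(M+4) = 3 × 0.7644^1 × 0.2356^2 = 0.127289
P(M+6) = 0.2356^3 = 0.013078
The M peak is largest (0.446645); scaling to 100 gives 100.0 : 92.5 : 28.5 : 2.9.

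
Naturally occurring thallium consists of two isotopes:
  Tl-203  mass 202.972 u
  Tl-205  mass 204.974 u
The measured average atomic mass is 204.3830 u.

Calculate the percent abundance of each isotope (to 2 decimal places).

Tl-203: 29.52%, Tl-205: 70.48%

With x = fraction of Tl-203 (so Tl-205 is 1 − x):
202.972·x + 204.974·(1 − x) = 204.3830
(202.972 − 204.974)·x = 204.3830 − 204.974
x = -0.5910 / -2.002 = 0.29520 → 29.52% Tl-203, 70.48% Tl-205.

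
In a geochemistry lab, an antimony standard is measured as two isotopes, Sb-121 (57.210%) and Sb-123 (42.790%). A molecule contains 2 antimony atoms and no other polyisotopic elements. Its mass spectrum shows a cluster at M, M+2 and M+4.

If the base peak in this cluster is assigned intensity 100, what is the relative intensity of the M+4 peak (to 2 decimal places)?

37.40

Term probabilities: M 0.3273, M+2 0.4896, M+4 0.1831. Base peak = M+2.
P(M+2) = C(2,1) × 0.57210^1 × 0.42790^1 = 2 × 0.5721 × 0.4279 = 0.489603 (base)
P(M+4) = C(2,2) × 0.57210^0 × 0.42790^2 = 1 × 1.0000 × 0.18309841 = 0.183098
Relative intensity = 0.183098 / 0.489603 × 100 = 37.40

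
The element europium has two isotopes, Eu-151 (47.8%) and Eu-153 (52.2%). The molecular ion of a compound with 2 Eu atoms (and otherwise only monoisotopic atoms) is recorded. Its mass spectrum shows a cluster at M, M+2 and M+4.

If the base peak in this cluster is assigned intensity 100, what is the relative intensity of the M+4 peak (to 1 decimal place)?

54.6

(0.478 + 0.522)^2 gives M 0.2285, M+2 0.4990, M+4 0.2725; the largest is M+2.
P(M+2) = C(2,1) × 0.478^1 × 0.522^1 = 2 × 0.4780 × 0.5220 = 0.499032 (base)
P(M+4) = C(2,2) × 0.478^0 × 0.522^2 = 1 × 1.0000 × 0.272484 = 0.272484
Relative intensity = 0.272484 / 0.499032 × 100 = 54.6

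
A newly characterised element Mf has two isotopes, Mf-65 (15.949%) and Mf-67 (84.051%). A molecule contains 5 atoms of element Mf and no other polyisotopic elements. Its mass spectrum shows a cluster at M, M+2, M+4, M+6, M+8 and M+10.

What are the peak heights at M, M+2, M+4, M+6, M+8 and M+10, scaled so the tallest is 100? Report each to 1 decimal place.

The 5 Mf atoms are independent, so intensities follow the terms of (0.15949 + 0.84051)^5.
P(M) = 0.15949^5 = 0.000103
P(M+2) = 5 × 0.15949^4 × 0.84051^1 = 0.002719
P(M+4) = 10 × 0.15949^3 × 0.84051^2 = 0.028661
P(M+6) = 10 × 0.15949^2 × 0.84051^3 = 0.151041
P(M+8) = 5 × 0.15949^1 × 0.84051^4 = 0.397993
P(M+10) = 0.84051^5 = 0.419483
The M+10 peak is largest (0.419483); scaling to 100 gives 0.0 : 0.6 : 6.8 : 36.0 : 94.9 : 100.0.

0.0 : 0.6 : 6.8 : 36.0 : 94.9 : 100.0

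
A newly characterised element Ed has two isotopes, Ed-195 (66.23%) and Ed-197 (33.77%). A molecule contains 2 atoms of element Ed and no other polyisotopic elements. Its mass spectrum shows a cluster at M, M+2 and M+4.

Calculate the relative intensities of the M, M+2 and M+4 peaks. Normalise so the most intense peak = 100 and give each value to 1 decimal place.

Expanding (0.6623 + 0.3377)^2:
P(M) = 0.6623^2 = 0.438641
P(M+2) = 2 × 0.6623^1 × 0.3377^1 = 0.447317
P(M+4) = 0.3377^2 = 0.114041
The M+2 peak is largest (0.447317); scaling to 100 gives 98.1 : 100.0 : 25.5.

98.1 : 100.0 : 25.5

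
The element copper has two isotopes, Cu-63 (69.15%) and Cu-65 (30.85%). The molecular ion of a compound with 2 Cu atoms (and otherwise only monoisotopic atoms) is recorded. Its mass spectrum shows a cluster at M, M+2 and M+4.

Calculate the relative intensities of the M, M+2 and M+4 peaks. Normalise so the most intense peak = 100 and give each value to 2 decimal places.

The 2 Cu atoms are independent, so intensities follow the terms of (0.6915 + 0.3085)^2.
P(M) = 0.6915^2 = 0.478172
P(M+2) = 2 × 0.6915^1 × 0.3085^1 = 0.426656
P(M+4) = 0.3085^2 = 0.095172
The M peak is largest (0.478172); scaling to 100 gives 100.00 : 89.23 : 19.90.

100.00 : 89.23 : 19.90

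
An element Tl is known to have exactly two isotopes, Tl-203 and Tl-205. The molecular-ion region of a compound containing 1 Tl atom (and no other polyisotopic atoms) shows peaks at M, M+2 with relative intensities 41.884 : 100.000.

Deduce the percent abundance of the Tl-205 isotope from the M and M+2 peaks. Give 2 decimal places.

70.48%

Let p = fractional abundance of Tl-203. I(M+2)/I(M) = [C(1,1)·p^0·(1−p)] / p^1 = 1·(1−p)/p = 100.000/41.884 = 2.3875
(1−p)/p = 2.3875/1 = 2.3875  ⇒  p = 1/(1 + 2.3875) = 0.2952
Tl-203: 29.52%, Tl-205: 70.48%.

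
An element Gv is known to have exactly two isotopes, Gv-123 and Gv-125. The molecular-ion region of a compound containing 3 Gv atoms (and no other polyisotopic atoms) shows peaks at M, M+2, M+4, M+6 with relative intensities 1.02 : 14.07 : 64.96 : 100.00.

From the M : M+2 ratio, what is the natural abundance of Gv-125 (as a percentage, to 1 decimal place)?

82.1%

Let p = fractional abundance of Gv-123. I(M+2)/I(M) = [C(3,1)·p^2·(1−p)] / p^3 = 3·(1−p)/p = 14.07/1.02 = 13.7941
(1−p)/p = 13.7941/3 = 4.5980  ⇒  p = 1/(1 + 4.5980) = 0.1786
Gv-123: 17.9%, Gv-125: 82.1%.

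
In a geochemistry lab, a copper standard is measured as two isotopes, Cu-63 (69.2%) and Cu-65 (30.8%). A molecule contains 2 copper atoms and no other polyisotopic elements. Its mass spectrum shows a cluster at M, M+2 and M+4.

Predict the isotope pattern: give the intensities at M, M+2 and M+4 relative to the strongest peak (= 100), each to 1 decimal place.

100.0 : 89.0 : 19.8

The 2 Cu atoms are independent, so intensities follow the terms of (0.692 + 0.308)^2.
P(M) = 0.692^2 = 0.478864
P(M+2) = 2 × 0.692^1 × 0.308^1 = 0.426272
P(M+4) = 0.308^2 = 0.094864
The M peak is largest (0.478864); scaling to 100 gives 100.0 : 89.0 : 19.8.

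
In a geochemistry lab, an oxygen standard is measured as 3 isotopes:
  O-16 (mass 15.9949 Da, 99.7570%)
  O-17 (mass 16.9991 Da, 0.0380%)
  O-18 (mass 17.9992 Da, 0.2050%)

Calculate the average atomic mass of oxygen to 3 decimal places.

The abundance-weighted mean is 0.997570 × 15.9949 + 0.000380 × 16.9991 + 0.002050 × 17.9992
= 15.95603 + 0.00646 + 0.03690 = 15.99939 Da

15.999 Da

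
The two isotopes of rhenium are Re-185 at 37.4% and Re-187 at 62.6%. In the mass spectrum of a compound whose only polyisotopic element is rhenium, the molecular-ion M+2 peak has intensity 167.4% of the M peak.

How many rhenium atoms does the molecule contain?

The M+2/M ratio from n Re atoms is n · q/p = n · 0.626/0.374.
n = 1.674 × 0.374/0.626 = 1.00 ≈ 1

1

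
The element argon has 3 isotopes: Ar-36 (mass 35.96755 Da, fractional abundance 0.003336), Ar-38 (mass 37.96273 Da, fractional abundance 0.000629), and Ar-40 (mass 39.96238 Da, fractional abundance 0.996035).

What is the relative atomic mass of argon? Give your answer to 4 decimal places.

The abundance-weighted mean is 0.003336 × 35.96755 + 0.000629 × 37.96273 + 0.996035 × 39.96238
= 0.119988 + 0.023879 + 39.803929 = 39.947796 Da

39.9478 Da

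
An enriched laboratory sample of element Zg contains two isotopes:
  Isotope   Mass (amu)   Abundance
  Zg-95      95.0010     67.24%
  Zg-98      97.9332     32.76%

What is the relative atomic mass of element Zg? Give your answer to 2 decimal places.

The abundance-weighted mean is 0.6724 × 95.0010 + 0.3276 × 97.9332
= 63.87867 + 32.08292 = 95.96159 amu

95.96 amu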